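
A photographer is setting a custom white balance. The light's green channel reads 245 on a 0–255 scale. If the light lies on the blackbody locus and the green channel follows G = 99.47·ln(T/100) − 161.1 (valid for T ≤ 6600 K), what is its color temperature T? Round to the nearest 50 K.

5950 K

ln t = (245 + 161.1) / 99.47 = 4.0826.
t = e^4.0826 = 59.302.
T = 100·t = 5930 K → 5950 K to the nearest 50 K.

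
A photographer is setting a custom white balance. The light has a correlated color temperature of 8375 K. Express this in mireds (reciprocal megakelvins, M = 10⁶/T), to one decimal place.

M = 10⁶ / 8375 = 119.403 → 119.4 mireds.

119.4 mireds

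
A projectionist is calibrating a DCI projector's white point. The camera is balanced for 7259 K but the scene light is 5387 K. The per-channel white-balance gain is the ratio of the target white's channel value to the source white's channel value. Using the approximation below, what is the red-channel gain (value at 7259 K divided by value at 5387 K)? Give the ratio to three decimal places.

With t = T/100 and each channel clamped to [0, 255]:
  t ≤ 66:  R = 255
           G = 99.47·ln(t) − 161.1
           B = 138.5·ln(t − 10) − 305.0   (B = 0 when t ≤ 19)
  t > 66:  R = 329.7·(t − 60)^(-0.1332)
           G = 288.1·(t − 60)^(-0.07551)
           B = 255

At 5387 K (t = 53.87):
  R = 255 by definition for t ≤ 66.
At 7259 K (t = 72.59):
  R = 329.7·(72.59 − 60)^(-0.1332) = 329.7·12.59^(-0.1332) = 329.7·0.71364 = 235.286.
Gain = 235.286 / 255.000 = 0.9227 → 0.923.

0.923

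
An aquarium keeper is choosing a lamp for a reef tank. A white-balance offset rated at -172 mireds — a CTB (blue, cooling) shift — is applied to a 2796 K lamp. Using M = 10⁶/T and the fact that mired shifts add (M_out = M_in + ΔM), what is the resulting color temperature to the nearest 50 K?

5400 K

M_in = 10⁶/2796 = 357.65 mireds.
M_out = 357.65 + (-172) = 185.65 mireds.
T_out = 10⁶/185.65 = 5386.4 K → 5400 K.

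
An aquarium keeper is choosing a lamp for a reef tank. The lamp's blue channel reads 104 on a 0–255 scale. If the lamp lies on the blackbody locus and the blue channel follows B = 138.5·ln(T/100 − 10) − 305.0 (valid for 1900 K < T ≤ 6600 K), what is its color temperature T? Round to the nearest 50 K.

ln(t − 10) = (104 + 305.0) / 138.5 = 2.9531.
t − 10 = e^2.9531 = 19.165, so t = 29.165.
T = 100·t = 2916 K → 2900 K to the nearest 50 K.

2900 K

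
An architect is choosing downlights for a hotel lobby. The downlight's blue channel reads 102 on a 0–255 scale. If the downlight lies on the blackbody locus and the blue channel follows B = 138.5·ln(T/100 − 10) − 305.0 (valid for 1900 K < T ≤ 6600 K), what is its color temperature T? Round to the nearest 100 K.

2900 K

ln(t − 10) = (102 + 305.0) / 138.5 = 2.9386.
t − 10 = e^2.9386 = 18.890, so t = 28.890.
T = 100·t = 2889 K → 2900 K to the nearest 100 K.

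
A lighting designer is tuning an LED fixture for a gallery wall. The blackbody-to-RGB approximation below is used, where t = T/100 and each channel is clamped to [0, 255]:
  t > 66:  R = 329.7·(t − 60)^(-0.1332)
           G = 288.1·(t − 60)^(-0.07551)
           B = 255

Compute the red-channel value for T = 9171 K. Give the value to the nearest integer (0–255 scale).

208

t = 9171/100 = 91.71; the t > 66 branch applies.
R = 329.7·(91.71 − 60)^(-0.1332) = 329.7·31.71^(-0.1332) = 329.7·0.63102 = 208.046.
Rounded: 208.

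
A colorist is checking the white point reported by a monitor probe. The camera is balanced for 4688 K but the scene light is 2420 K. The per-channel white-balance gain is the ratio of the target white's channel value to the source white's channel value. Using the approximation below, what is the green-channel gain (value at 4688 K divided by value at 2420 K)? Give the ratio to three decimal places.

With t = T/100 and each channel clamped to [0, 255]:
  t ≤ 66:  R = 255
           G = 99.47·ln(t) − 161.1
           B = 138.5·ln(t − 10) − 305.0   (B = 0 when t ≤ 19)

At 2420 K (t = 24.2):
  G = 99.47·ln 24.2 − 161.1 = 99.47·3.1864 − 161.1 = 155.846.
At 4688 K (t = 46.88):
  G = 99.47·ln 46.88 − 161.1 = 99.47·3.8476 − 161.1 = 221.620.
Gain = 221.620 / 155.846 = 1.4220 → 1.422.

1.422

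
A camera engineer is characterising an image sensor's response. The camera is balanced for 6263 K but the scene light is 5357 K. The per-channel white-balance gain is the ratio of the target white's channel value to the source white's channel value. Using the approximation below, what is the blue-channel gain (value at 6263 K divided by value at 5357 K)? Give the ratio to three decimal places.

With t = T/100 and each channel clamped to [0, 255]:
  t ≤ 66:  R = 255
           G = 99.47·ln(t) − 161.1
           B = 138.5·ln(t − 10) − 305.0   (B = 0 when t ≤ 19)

1.120

At 5357 K (t = 53.57):
  B = 138.5·ln(53.57 − 10) − 305.0 = 138.5·ln 43.57 − 305.0 = 138.5·3.7744 − 305.0 = 217.750.
At 6263 K (t = 62.63):
  B = 138.5·ln(62.63 − 10) − 305.0 = 138.5·ln 52.63 − 305.0 = 138.5·3.9633 − 305.0 = 243.915.
Gain = 243.915 / 217.750 = 1.1202 → 1.120.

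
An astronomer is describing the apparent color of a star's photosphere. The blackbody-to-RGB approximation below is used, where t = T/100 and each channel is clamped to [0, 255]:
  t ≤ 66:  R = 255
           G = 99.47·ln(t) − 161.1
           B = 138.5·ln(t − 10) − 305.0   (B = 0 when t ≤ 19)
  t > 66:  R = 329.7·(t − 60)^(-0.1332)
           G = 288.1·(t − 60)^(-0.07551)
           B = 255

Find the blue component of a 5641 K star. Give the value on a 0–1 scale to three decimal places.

0.888

t = 5641/100 = 56.41; the t ≤ 66 branch applies.
B = 138.5·ln(56.41 − 10) − 305.0 = 138.5·ln 46.41 − 305.0 = 138.5·3.8375 − 305.0 = 226.496.
On a 0–1 scale: 226.496/255 = 0.8882 → 0.888.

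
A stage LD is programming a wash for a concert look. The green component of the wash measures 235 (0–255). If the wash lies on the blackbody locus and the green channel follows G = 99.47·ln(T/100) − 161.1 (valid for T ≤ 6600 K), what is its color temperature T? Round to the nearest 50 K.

5350 K

ln t = (235 + 161.1) / 99.47 = 3.9821.
t = e^3.9821 = 53.630.
T = 100·t = 5363 K → 5350 K to the nearest 50 K.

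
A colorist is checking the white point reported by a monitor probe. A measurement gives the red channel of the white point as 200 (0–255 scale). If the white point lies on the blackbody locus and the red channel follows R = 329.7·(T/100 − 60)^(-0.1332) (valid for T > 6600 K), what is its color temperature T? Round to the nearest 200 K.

(t − 60)^(-0.1332) = 200/329.7 = 0.60661.
t − 60 = 0.60661^(1/-0.1332) = 0.60661^(-7.508) = 42.638, so t = 102.638.
T = 100·t = 10264 K → 10200 K to the nearest 200 K.

10200 K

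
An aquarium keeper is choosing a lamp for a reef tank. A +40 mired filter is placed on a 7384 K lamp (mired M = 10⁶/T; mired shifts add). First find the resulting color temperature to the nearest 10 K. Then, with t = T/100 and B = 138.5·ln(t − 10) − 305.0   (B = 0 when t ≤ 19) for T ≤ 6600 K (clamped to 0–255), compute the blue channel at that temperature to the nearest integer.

228

M_in = 10⁶/7384 = 135.43; M_out = 135.43 + (+40) = 175.43.
T_out = 10⁶/175.43 = 5700.3 K → 5700 K; t = 57.
B = 138.5·ln(57 − 10) − 305.0 = 138.5·ln 47 − 305.0 = 138.5·3.8501 − 305.0 = 228.245.
Rounded: 228.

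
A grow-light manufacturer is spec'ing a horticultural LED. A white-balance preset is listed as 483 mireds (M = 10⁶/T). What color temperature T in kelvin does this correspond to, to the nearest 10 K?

T = 10⁶ / 483 = 2070.39 K → 2070 K.

2070 K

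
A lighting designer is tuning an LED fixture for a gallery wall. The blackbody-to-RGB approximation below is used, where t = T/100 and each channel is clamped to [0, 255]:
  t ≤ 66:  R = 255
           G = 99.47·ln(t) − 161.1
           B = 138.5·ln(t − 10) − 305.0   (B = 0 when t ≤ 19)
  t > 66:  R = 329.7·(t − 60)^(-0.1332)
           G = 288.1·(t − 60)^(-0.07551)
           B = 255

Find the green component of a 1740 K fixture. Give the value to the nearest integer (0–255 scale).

123

t = 1740/100 = 17.4; the t ≤ 66 branch applies.
G = 99.47·ln 17.4 − 161.1 = 99.47·2.8565 − 161.1 = 123.033.
Rounded: 123.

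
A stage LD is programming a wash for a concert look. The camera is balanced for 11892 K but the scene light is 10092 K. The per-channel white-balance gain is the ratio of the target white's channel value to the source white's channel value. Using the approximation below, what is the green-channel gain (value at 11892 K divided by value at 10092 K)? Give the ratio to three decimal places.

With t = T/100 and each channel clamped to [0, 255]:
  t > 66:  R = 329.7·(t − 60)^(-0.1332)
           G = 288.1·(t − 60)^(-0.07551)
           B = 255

0.973

At 10092 K (t = 100.92):
  G = 288.1·(100.92 − 60)^(-0.07551) = 288.1·40.92^(-0.07551) = 288.1·0.75558 = 217.684.
At 11892 K (t = 118.92):
  G = 288.1·(118.92 − 60)^(-0.07551) = 288.1·58.92^(-0.07551) = 288.1·0.73507 = 211.773.
Gain = 211.773 / 217.684 = 0.9728 → 0.973.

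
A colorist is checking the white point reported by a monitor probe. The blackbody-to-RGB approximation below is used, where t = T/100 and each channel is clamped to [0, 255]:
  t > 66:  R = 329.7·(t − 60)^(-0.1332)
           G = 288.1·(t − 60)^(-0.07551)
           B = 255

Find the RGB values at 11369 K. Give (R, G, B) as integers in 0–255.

(194, 213, 255)

t = 11369/100 = 113.69; the t > 66 branch applies.
R = 329.7·(113.69 − 60)^(-0.1332) = 329.7·53.69^(-0.1332) = 329.7·0.58827 = 193.953.
G = 288.1·(113.69 − 60)^(-0.07551) = 288.1·53.69^(-0.07551) = 288.1·0.74025 = 213.265.
B = 255 by definition for t > 66.
Rounded: (194, 213, 255).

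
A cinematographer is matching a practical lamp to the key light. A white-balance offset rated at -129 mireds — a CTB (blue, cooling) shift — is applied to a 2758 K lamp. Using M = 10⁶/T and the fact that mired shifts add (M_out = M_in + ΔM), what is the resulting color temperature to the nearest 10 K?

M_in = 10⁶/2758 = 362.58 mireds.
M_out = 362.58 + (-129) = 233.58 mireds.
T_out = 10⁶/233.58 = 4281.2 K → 4280 K.

4280 K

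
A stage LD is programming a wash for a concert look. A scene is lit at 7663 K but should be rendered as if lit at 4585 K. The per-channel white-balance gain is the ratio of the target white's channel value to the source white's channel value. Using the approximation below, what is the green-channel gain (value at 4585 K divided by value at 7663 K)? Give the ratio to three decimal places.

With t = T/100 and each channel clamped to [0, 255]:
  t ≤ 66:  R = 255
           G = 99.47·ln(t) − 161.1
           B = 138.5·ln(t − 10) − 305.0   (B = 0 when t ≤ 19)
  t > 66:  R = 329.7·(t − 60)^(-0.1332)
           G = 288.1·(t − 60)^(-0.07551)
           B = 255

At 7663 K (t = 76.63):
  G = 288.1·(76.63 − 60)^(-0.07551) = 288.1·16.63^(-0.07551) = 288.1·0.80874 = 232.999.
At 4585 K (t = 45.85):
  G = 99.47·ln 45.85 − 161.1 = 99.47·3.8254 − 161.1 = 219.410.
Gain = 219.410 / 232.999 = 0.9417 → 0.942.

0.942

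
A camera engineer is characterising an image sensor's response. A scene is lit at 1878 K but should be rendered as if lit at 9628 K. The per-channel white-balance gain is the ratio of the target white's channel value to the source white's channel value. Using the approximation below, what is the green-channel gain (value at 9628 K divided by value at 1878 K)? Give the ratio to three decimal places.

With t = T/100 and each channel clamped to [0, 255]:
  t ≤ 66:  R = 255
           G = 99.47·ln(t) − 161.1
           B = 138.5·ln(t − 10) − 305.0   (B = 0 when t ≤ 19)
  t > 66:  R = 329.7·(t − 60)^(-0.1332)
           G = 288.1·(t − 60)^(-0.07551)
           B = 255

At 1878 K (t = 18.78):
  G = 99.47·ln 18.78 − 161.1 = 99.47·2.9328 − 161.1 = 130.625.
At 9628 K (t = 96.28):
  G = 288.1·(96.28 − 60)^(-0.07551) = 288.1·36.28^(-0.07551) = 288.1·0.76248 = 219.671.
Gain = 219.671 / 130.625 = 1.6817 → 1.682.

1.682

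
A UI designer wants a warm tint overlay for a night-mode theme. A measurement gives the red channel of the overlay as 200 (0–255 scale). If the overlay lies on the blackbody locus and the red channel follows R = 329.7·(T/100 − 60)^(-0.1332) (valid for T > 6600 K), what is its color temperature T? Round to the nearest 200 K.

10200 K

(t − 60)^(-0.1332) = 200/329.7 = 0.60661.
t − 60 = 0.60661^(1/-0.1332) = 0.60661^(-7.508) = 42.638, so t = 102.638.
T = 100·t = 10264 K → 10200 K to the nearest 200 K.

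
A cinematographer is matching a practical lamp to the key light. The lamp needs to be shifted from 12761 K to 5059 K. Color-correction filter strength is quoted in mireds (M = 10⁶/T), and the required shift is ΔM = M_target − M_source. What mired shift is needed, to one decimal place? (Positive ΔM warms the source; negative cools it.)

M_source = 10⁶/12761 = 78.364; M_target = 10⁶/5059 = 197.668.
ΔM = 197.668 − 78.364 = 119.304 → +119.3 mireds, a warming shift.

+119.3 mireds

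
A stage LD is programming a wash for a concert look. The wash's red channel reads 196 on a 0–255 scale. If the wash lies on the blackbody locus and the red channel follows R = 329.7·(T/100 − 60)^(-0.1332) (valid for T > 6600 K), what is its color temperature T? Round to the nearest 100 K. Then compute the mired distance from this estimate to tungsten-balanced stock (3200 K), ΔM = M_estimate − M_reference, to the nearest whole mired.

(t − 60)^(-0.1332) = 196/329.7 = 0.59448.
t − 60 = 0.59448^(1/-0.1332) = 0.59448^(-7.508) = 49.621, so t = 109.621.
T = 100·t = 10962 K → 11000 K to the nearest 100 K.
M_estimate = 10⁶/11000 = 90.91; M_reference = 10⁶/3200 = 312.50.
ΔM = 90.91 − 312.50 = -221.59 → -222 mireds.

-222 mireds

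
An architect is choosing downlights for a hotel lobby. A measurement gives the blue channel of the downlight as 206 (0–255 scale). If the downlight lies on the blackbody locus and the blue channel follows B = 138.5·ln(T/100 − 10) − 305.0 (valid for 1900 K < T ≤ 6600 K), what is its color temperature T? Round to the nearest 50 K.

ln(t − 10) = (206 + 305.0) / 138.5 = 3.6895.
t − 10 = e^3.6895 = 40.026, so t = 50.026.
T = 100·t = 5003 K → 5000 K to the nearest 50 K.

5000 K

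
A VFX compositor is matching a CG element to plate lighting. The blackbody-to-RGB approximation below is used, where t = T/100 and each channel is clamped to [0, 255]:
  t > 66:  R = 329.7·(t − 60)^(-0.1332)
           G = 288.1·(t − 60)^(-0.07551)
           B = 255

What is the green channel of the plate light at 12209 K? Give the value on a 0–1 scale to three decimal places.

t = 12209/100 = 122.09; the t > 66 branch applies.
G = 288.1·(122.09 − 60)^(-0.07551) = 288.1·62.09^(-0.07551) = 288.1·0.73216 = 210.937.
On a 0–1 scale: 210.937/255 = 0.8272 → 0.827.

0.827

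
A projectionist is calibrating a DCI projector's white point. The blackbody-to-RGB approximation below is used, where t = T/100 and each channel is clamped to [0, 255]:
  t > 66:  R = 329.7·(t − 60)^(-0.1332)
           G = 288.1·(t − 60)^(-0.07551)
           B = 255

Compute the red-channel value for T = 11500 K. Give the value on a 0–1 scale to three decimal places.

0.758

t = 11500/100 = 115; the t > 66 branch applies.
R = 329.7·(115 − 60)^(-0.1332) = 329.7·55^(-0.1332) = 329.7·0.58639 = 193.332.
On a 0–1 scale: 193.332/255 = 0.7582 → 0.758.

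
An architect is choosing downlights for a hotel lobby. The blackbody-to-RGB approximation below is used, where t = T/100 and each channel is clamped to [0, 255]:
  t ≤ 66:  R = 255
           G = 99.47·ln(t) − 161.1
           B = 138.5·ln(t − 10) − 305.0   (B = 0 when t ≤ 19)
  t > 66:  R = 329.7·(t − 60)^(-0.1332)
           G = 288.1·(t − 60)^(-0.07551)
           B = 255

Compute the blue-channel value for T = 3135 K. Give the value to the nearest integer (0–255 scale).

t = 3135/100 = 31.35; the t ≤ 66 branch applies.
B = 138.5·ln(31.35 − 10) − 305.0 = 138.5·ln 21.35 − 305.0 = 138.5·3.0611 − 305.0 = 118.956.
Rounded: 119.

119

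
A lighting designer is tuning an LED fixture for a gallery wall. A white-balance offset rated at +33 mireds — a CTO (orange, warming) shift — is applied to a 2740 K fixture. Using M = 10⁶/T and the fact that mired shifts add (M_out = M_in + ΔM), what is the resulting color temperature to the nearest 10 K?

2510 K

M_in = 10⁶/2740 = 364.96 mireds.
M_out = 364.96 + (+33) = 397.96 mireds.
T_out = 10⁶/397.96 = 2512.8 K → 2510 K.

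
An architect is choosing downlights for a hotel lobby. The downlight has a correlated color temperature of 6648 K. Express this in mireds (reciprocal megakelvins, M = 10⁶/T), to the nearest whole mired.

150 mireds

M = 10⁶ / 6648 = 150.421 → 150 mireds.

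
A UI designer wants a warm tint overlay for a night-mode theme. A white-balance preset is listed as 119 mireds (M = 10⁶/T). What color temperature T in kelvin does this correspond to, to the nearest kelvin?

8403 K

T = 10⁶ / 119 = 8403.36 K → 8403 K.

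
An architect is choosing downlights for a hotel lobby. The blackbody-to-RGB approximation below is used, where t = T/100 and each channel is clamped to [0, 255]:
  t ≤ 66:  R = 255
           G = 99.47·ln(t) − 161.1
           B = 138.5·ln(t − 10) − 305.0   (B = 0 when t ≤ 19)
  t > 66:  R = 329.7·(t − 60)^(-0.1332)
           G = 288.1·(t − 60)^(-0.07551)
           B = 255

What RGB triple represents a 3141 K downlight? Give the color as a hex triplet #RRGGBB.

t = 3141/100 = 31.41; the t ≤ 66 branch applies.
R = 255 by definition for t ≤ 66.
G = 99.47·ln 31.41 − 161.1 = 99.47·3.4471 − 161.1 = 181.786.
B = 138.5·ln(31.41 − 10) − 305.0 = 138.5·ln 21.41 − 305.0 = 138.5·3.0639 − 305.0 = 119.344.
Rounded: (255, 182, 119).
In hex: #FFB677.

#FFB677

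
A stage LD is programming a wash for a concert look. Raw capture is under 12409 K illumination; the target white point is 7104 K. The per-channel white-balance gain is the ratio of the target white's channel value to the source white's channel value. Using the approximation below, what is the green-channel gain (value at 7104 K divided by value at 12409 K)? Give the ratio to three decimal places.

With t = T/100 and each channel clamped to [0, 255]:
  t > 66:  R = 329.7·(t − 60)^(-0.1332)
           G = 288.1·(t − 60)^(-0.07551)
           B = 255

At 12409 K (t = 124.09):
  G = 288.1·(124.09 − 60)^(-0.07551) = 288.1·64.09^(-0.07551) = 288.1·0.73041 = 210.432.
At 7104 K (t = 71.04):
  G = 288.1·(71.04 − 60)^(-0.07551) = 288.1·11.04^(-0.07551) = 288.1·0.83415 = 240.319.
Gain = 240.319 / 210.432 = 1.1420 → 1.142.

1.142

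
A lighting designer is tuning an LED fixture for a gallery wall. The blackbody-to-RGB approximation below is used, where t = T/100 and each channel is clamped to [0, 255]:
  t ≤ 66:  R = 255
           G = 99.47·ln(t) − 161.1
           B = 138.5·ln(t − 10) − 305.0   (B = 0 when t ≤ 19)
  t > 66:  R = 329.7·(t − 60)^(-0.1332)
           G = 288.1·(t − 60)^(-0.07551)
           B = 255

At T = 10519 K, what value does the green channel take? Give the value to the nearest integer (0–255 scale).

216

t = 10519/100 = 105.19; the t > 66 branch applies.
G = 288.1·(105.19 − 60)^(-0.07551) = 288.1·45.19^(-0.07551) = 288.1·0.74994 = 216.058.
Rounded: 216.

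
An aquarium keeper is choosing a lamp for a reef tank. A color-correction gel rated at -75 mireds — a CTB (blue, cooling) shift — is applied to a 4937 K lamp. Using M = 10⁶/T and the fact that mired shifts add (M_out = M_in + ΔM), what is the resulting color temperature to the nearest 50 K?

M_in = 10⁶/4937 = 202.55 mireds.
M_out = 202.55 + (-75) = 127.55 mireds.
T_out = 10⁶/127.55 = 7839.9 K → 7850 K.

7850 K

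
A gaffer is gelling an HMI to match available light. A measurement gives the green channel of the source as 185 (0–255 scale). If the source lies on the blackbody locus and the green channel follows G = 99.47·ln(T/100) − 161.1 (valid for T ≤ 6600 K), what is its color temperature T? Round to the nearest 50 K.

ln t = (185 + 161.1) / 99.47 = 3.4794.
t = e^3.4794 = 32.442.
T = 100·t = 3244 K → 3250 K to the nearest 50 K.

3250 K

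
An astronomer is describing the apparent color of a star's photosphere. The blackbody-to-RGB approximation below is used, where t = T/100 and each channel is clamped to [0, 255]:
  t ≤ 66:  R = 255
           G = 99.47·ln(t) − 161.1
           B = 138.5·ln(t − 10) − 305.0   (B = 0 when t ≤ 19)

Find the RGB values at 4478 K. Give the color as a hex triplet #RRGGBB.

#FFD9BB

t = 4478/100 = 44.78; the t ≤ 66 branch applies.
R = 255 by definition for t ≤ 66.
G = 99.47·ln 44.78 − 161.1 = 99.47·3.8018 − 161.1 = 217.061.
B = 138.5·ln(44.78 − 10) − 305.0 = 138.5·ln 34.78 − 305.0 = 138.5·3.5490 − 305.0 = 186.542.
Rounded: (255, 217, 187).
In hex: #FFD9BB.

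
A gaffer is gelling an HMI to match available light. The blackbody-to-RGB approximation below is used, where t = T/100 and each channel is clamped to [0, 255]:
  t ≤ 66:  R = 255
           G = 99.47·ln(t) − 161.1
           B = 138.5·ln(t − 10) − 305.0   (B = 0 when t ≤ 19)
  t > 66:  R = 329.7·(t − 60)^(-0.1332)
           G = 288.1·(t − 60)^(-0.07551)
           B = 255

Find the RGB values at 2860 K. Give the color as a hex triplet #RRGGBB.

#FFAC64

t = 2860/100 = 28.6; the t ≤ 66 branch applies.
R = 255 by definition for t ≤ 66.
G = 99.47·ln 28.6 − 161.1 = 99.47·3.3534 − 161.1 = 172.463.
B = 138.5·ln(28.6 − 10) − 305.0 = 138.5·ln 18.6 − 305.0 = 138.5·2.9232 − 305.0 = 99.858.
Rounded: (255, 172, 100).
In hex: #FFAC64.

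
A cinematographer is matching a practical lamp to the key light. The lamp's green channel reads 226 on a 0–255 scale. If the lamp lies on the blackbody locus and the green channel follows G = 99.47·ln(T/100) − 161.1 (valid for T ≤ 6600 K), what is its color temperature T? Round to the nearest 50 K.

4900 K

ln t = (226 + 161.1) / 99.47 = 3.8916.
t = e^3.8916 = 48.990.
T = 100·t = 4899 K → 4900 K to the nearest 50 K.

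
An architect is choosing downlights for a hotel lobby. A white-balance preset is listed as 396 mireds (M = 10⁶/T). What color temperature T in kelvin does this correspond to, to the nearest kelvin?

2525 K

T = 10⁶ / 396 = 2525.25 K → 2525 K.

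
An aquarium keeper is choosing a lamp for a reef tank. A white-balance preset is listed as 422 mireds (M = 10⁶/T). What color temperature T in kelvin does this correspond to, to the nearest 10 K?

2370 K

T = 10⁶ / 422 = 2369.67 K → 2370 K.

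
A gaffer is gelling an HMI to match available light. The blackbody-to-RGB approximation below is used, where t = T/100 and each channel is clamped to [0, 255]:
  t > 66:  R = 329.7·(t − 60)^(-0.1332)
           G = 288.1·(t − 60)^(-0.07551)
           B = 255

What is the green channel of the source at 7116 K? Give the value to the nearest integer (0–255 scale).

t = 7116/100 = 71.16; the t > 66 branch applies.
G = 288.1·(71.16 − 60)^(-0.07551) = 288.1·11.16^(-0.07551) = 288.1·0.83347 = 240.123.
Rounded: 240.

240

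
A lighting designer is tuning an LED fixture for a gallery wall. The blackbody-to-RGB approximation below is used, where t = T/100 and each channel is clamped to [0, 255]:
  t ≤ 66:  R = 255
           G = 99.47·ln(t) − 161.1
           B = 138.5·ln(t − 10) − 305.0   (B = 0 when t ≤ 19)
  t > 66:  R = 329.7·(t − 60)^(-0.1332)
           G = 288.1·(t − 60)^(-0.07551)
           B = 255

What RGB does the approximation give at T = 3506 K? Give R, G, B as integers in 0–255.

R=255, G=193, B=141

t = 3506/100 = 35.06; the t ≤ 66 branch applies.
R = 255 by definition for t ≤ 66.
G = 99.47·ln 35.06 − 161.1 = 99.47·3.5571 − 161.1 = 192.721.
B = 138.5·ln(35.06 − 10) − 305.0 = 138.5·ln 25.06 − 305.0 = 138.5·3.2213 − 305.0 = 141.146.
Rounded: (255, 193, 141).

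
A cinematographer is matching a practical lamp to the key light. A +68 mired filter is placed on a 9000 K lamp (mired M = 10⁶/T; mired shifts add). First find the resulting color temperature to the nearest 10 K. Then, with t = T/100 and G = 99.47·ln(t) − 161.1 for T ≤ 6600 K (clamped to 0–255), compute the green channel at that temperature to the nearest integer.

M_in = 10⁶/9000 = 111.11; M_out = 111.11 + (+68) = 179.11.
T_out = 10⁶/179.11 = 5583.1 K → 5580 K; t = 55.8.
G = 99.47·ln 55.8 − 161.1 = 99.47·4.0218 − 161.1 = 238.946.
Rounded: 239.

239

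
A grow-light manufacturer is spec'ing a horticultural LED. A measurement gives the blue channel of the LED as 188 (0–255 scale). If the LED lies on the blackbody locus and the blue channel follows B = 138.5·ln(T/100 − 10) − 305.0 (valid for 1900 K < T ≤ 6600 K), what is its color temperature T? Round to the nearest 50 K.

ln(t − 10) = (188 + 305.0) / 138.5 = 3.5596.
t − 10 = e^3.5596 = 35.148, so t = 45.148.
T = 100·t = 4515 K → 4500 K to the nearest 50 K.

4500 K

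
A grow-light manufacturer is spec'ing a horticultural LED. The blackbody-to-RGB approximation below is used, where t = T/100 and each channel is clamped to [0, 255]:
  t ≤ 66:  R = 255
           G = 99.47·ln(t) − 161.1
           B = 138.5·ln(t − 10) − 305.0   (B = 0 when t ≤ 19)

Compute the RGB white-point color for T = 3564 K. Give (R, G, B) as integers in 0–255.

t = 3564/100 = 35.64; the t ≤ 66 branch applies.
R = 255 by definition for t ≤ 66.
G = 99.47·ln 35.64 − 161.1 = 99.47·3.5735 − 161.1 = 194.353.
B = 138.5·ln(35.64 − 10) − 305.0 = 138.5·ln 25.64 − 305.0 = 138.5·3.2442 − 305.0 = 144.315.
Rounded: (255, 194, 144).

(255, 194, 144)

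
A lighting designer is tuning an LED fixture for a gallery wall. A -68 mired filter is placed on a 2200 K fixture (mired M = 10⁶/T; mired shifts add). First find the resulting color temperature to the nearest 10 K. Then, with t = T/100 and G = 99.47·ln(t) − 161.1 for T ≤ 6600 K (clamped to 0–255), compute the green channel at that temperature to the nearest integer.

163

M_in = 10⁶/2200 = 454.55; M_out = 454.55 + (-68) = 386.55.
T_out = 10⁶/386.55 = 2587.0 K → 2590 K; t = 25.9.
G = 99.47·ln 25.9 − 161.1 = 99.47·3.2542 − 161.1 = 162.600.
Rounded: 163.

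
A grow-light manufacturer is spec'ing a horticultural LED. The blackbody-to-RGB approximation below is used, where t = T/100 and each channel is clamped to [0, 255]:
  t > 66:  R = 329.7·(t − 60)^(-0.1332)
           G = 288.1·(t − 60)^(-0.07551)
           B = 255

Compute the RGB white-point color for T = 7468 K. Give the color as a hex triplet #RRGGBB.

t = 7468/100 = 74.68; the t > 66 branch applies.
R = 329.7·(74.68 − 60)^(-0.1332) = 329.7·14.68^(-0.1332) = 329.7·0.69918 = 230.521.
G = 288.1·(74.68 − 60)^(-0.07551) = 288.1·14.68^(-0.07551) = 288.1·0.81640 = 235.203.
B = 255 by definition for t > 66.
Rounded: (231, 235, 255).
In hex: #E7EBFF.

#E7EBFF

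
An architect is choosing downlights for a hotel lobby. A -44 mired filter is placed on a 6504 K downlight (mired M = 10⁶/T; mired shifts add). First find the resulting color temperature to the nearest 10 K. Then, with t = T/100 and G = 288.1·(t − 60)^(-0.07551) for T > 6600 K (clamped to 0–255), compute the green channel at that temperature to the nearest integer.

M_in = 10⁶/6504 = 153.75; M_out = 153.75 + (-44) = 109.75.
T_out = 10⁶/109.75 = 9111.5 K → 9110 K; t = 91.1.
G = 288.1·(91.1 − 60)^(-0.07551) = 288.1·31.1^(-0.07551) = 288.1·0.77140 = 222.241.
Rounded: 222.

222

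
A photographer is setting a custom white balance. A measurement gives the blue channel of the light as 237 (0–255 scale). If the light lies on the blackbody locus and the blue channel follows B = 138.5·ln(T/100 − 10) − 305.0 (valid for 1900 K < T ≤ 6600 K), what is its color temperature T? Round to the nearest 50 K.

6000 K

ln(t − 10) = (237 + 305.0) / 138.5 = 3.9134.
t − 10 = e^3.9134 = 50.067, so t = 60.067.
T = 100·t = 6007 K → 6000 K to the nearest 50 K.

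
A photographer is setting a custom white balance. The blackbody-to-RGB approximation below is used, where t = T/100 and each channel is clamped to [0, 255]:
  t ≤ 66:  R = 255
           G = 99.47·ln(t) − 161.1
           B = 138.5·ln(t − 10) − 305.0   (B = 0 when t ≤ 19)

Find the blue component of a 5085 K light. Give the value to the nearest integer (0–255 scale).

209

t = 5085/100 = 50.85; the t ≤ 66 branch applies.
B = 138.5·ln(50.85 − 10) − 305.0 = 138.5·ln 40.85 − 305.0 = 138.5·3.7099 − 305.0 = 208.822.
Rounded: 209.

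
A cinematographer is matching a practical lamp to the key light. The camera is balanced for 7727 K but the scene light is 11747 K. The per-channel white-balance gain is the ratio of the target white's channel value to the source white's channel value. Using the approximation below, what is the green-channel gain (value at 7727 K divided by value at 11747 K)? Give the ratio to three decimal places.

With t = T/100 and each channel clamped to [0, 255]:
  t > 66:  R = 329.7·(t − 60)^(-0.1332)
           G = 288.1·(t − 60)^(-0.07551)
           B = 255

At 11747 K (t = 117.47):
  G = 288.1·(117.47 − 60)^(-0.07551) = 288.1·57.47^(-0.07551) = 288.1·0.73645 = 212.172.
At 7727 K (t = 77.27):
  G = 288.1·(77.27 − 60)^(-0.07551) = 288.1·17.27^(-0.07551) = 288.1·0.80644 = 232.335.
Gain = 232.335 / 212.172 = 1.0950 → 1.095.

1.095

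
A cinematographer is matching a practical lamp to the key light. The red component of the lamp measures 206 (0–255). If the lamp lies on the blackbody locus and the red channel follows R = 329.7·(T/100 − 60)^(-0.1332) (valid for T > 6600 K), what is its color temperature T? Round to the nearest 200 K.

(t − 60)^(-0.1332) = 206/329.7 = 0.62481.
t − 60 = 0.62481^(1/-0.1332) = 0.62481^(-7.508) = 34.152, so t = 94.152.
T = 100·t = 9415 K → 9400 K to the nearest 200 K.

9400 K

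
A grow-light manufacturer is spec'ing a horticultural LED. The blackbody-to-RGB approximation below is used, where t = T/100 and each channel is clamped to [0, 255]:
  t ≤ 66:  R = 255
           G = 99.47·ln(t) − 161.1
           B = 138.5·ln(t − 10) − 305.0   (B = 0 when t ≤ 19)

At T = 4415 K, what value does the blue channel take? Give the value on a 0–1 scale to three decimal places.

0.722

t = 4415/100 = 44.15; the t ≤ 66 branch applies.
B = 138.5·ln(44.15 − 10) − 305.0 = 138.5·ln 34.15 − 305.0 = 138.5·3.5308 − 305.0 = 184.011.
On a 0–1 scale: 184.011/255 = 0.7216 → 0.722.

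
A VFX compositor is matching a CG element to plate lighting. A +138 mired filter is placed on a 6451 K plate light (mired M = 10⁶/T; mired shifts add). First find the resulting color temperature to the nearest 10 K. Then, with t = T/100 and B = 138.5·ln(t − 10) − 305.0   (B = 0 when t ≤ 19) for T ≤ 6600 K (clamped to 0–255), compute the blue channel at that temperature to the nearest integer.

M_in = 10⁶/6451 = 155.01; M_out = 155.01 + (+138) = 293.01.
T_out = 10⁶/293.01 = 3412.8 K → 3410 K; t = 34.1.
B = 138.5·ln(34.1 − 10) − 305.0 = 138.5·ln 24.1 − 305.0 = 138.5·3.1822 − 305.0 = 135.736.
Rounded: 136.

136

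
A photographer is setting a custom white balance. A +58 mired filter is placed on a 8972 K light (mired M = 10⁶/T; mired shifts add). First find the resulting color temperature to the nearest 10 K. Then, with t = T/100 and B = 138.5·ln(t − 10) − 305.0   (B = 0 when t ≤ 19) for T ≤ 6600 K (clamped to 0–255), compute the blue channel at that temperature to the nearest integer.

M_in = 10⁶/8972 = 111.46; M_out = 111.46 + (+58) = 169.46.
T_out = 10⁶/169.46 = 5901.2 K → 5900 K; t = 59.
B = 138.5·ln(59 − 10) − 305.0 = 138.5·ln 49 − 305.0 = 138.5·3.8918 − 305.0 = 234.017.
Rounded: 234.

234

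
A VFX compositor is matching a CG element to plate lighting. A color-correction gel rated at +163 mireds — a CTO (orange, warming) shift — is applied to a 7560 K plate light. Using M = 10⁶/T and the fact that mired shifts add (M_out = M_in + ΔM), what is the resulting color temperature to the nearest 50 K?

M_in = 10⁶/7560 = 132.28 mireds.
M_out = 132.28 + (+163) = 295.28 mireds.
T_out = 10⁶/295.28 = 3386.7 K → 3400 K.

3400 K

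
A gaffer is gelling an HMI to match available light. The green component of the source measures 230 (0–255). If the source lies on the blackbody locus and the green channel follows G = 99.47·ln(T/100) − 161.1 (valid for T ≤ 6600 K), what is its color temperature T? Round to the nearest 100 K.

ln t = (230 + 161.1) / 99.47 = 3.9318.
t = e^3.9318 = 51.001.
T = 100·t = 5100 K → 5100 K to the nearest 100 K.

5100 K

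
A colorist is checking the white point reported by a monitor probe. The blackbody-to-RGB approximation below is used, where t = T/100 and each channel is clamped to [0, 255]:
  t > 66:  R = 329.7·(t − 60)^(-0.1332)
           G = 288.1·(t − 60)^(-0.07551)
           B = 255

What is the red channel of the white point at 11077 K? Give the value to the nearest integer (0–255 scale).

195

t = 11077/100 = 110.77; the t > 66 branch applies.
R = 329.7·(110.77 − 60)^(-0.1332) = 329.7·50.77^(-0.1332) = 329.7·0.59267 = 195.403.
Rounded: 195.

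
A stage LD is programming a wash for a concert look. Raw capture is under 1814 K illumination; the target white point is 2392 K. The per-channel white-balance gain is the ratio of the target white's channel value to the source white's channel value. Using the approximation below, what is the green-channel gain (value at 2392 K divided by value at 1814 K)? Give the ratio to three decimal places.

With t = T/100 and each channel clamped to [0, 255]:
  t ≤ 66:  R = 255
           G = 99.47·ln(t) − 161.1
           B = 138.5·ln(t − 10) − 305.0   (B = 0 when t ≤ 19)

At 1814 K (t = 18.14):
  G = 99.47·ln 18.14 − 161.1 = 99.47·2.8981 − 161.1 = 127.176.
At 2392 K (t = 23.92):
  G = 99.47·ln 23.92 − 161.1 = 99.47·3.1747 − 161.1 = 154.689.
Gain = 154.689 / 127.176 = 1.2163 → 1.216.

1.216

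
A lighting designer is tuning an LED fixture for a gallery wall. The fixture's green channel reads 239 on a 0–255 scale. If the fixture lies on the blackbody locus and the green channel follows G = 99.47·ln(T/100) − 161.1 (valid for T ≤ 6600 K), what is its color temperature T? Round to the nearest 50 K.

5600 K

ln t = (239 + 161.1) / 99.47 = 4.0223.
t = e^4.0223 = 55.830.
T = 100·t = 5583 K → 5600 K to the nearest 50 K.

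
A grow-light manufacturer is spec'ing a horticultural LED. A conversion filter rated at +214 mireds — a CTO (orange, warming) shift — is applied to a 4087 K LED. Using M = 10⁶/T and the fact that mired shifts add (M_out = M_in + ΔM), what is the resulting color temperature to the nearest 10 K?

2180 K

M_in = 10⁶/4087 = 244.68 mireds.
M_out = 244.68 + (+214) = 458.68 mireds.
T_out = 10⁶/458.68 = 2180.2 K → 2180 K.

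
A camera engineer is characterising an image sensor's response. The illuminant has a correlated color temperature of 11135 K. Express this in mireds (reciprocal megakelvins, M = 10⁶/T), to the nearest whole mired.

90 mireds

M = 10⁶ / 11135 = 89.807 → 90 mireds.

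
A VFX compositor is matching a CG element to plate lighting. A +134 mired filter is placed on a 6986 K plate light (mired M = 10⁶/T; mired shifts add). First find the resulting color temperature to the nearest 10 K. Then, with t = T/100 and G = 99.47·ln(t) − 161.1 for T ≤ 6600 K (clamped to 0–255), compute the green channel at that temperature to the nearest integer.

M_in = 10⁶/6986 = 143.14; M_out = 143.14 + (+134) = 277.14.
T_out = 10⁶/277.14 = 3608.2 K → 3610 K; t = 36.1.
G = 99.47·ln 36.1 − 161.1 = 99.47·3.5863 − 161.1 = 195.629.
Rounded: 196.

196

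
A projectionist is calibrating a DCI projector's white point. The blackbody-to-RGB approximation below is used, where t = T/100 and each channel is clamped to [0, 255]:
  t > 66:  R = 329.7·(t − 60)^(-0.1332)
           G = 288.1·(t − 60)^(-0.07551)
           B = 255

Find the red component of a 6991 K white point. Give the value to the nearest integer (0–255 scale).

243

t = 6991/100 = 69.91; the t > 66 branch applies.
R = 329.7·(69.91 − 60)^(-0.1332) = 329.7·9.91^(-0.1332) = 329.7·0.73675 = 242.908.
Rounded: 243.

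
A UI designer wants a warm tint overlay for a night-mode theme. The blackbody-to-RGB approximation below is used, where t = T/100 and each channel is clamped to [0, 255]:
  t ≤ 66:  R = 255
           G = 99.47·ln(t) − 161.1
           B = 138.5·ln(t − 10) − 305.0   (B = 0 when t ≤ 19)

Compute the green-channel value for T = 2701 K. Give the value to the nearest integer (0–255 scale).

167

t = 2701/100 = 27.01; the t ≤ 66 branch applies.
G = 99.47·ln 27.01 − 161.1 = 99.47·3.2962 − 161.1 = 166.774.
Rounded: 167.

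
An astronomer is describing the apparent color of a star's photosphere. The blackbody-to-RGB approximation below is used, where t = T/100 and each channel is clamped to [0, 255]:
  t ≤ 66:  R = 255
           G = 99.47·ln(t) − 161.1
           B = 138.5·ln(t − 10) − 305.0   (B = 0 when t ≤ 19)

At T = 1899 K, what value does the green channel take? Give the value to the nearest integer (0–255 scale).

132

t = 1899/100 = 18.99; the t ≤ 66 branch applies.
G = 99.47·ln 18.99 − 161.1 = 99.47·2.9439 − 161.1 = 131.731.
Rounded: 132.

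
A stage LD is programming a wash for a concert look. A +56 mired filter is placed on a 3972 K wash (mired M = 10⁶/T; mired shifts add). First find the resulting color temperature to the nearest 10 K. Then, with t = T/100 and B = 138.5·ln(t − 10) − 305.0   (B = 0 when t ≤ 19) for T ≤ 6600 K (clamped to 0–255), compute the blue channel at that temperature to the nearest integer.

126

M_in = 10⁶/3972 = 251.76; M_out = 251.76 + (+56) = 307.76.
T_out = 10⁶/307.76 = 3249.3 K → 3250 K; t = 32.5.
B = 138.5·ln(32.5 − 10) − 305.0 = 138.5·ln 22.5 − 305.0 = 138.5·3.1135 − 305.0 = 126.222.
Rounded: 126.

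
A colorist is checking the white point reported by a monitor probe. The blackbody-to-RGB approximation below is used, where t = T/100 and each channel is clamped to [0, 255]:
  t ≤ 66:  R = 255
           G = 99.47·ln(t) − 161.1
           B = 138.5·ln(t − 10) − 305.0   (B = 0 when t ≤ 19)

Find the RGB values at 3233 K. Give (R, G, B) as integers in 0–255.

t = 3233/100 = 32.33; the t ≤ 66 branch applies.
R = 255 by definition for t ≤ 66.
G = 99.47·ln 32.33 − 161.1 = 99.47·3.4760 − 161.1 = 184.657.
B = 138.5·ln(32.33 − 10) − 305.0 = 138.5·ln 22.33 − 305.0 = 138.5·3.1059 − 305.0 = 125.171.
Rounded: (255, 185, 125).

(255, 185, 125)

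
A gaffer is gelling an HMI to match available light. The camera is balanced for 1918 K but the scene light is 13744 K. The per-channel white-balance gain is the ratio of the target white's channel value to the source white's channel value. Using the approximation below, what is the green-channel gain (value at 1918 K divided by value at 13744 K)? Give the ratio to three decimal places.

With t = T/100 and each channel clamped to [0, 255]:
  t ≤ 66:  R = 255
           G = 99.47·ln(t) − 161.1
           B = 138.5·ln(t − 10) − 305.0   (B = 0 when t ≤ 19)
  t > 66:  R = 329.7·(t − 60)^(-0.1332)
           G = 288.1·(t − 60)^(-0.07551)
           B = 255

At 13744 K (t = 137.44):
  G = 288.1·(137.44 − 60)^(-0.07551) = 288.1·77.44^(-0.07551) = 288.1·0.72005 = 207.447.
At 1918 K (t = 19.18):
  G = 99.47·ln 19.18 − 161.1 = 99.47·2.9539 − 161.1 = 132.721.
Gain = 132.721 / 207.447 = 0.6398 → 0.640.

0.640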